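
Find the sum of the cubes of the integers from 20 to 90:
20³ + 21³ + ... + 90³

Use ∑_{k=1}^{n} k³ = [n(n+1)/2]², then subtract the first 19 terms.
∑_{k=1}^{90} k³ = [90×91/2]² = 4095² = 16769025
∑_{k=1}^{19} k³ = [19×20/2]² = 190² = 36100
∑_{k=20}^{90} k³ = 16769025 - 36100 = 16732925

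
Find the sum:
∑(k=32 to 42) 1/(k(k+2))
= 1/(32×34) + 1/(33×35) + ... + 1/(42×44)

Partial fractions: 1/(k(k+2)) = (1/2)[1/k - 1/(k+2)]
Telescoping leaves the first two and last two terms:
= (1/2)[1/32 + 1/33 - 1/43 - 1/44]
= 707/90816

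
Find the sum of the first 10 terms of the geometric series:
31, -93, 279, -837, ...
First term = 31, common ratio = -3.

Sₙ = a(1 - rⁿ) / (1 - r)
S_10 = 31(1 - (-3)^10) / (1 - (-3))
S_10 = 31(1 - 59049) / (4)
S_10 = -457622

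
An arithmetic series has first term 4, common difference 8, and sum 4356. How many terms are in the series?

Using S = n/2 × [2a + (n-1)d]
4356 = n/2 × [2(4) + (n-1)(8)]
4356 = n/2 × [8 + 8n - 8]
8712 = n × [0 + 8n]
8n² + (0)n - 8712 = 0
Discriminant: Δ = (0)² - 4(8)(-8712) = 0 + 278784 = 278784
√Δ = 528
n = [-(0) + √Δ] / (2·8) = (0 + 528) / 16 = 528 / 16 = 33
(The negative root is discarded since n must be a positive integer.)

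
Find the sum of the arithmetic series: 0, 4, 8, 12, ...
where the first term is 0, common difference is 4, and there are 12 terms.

Sₙ = n/2 × (first + last)
Last term = a + (n-1)d = 0 + (12-1)×4 = 44
S_12 = 12/2 × (0 + 44)
S_12 = 12/2 × 44 = 264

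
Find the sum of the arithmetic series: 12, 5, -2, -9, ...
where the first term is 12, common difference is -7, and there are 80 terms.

Sₙ = n/2 × (first + last)
Last term = a + (n-1)d = 12 + (80-1)×(-7) = -541
S_80 = 80/2 × (12 + (-541))
S_80 = 80/2 × (-529) = -21160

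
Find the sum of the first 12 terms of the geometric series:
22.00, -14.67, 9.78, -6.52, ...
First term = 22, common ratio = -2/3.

Sₙ = a(1 - rⁿ) / (1 - r)
S_12 = 22(1 - (-2/3)^12) / (1 - (-2/3))
S_12 = 22(1 - (4096/531441)) / (5/3)
S_12 = 2320318/177147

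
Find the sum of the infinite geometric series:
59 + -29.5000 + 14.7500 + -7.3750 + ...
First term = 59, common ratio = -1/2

For |r| < 1, S = a / (1 - r)
S = 59 / (1 - (-1/2))
S = 59 / (3/2)
S = 118/3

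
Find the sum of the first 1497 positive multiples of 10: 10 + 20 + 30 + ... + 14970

Factor out 10: = 10(1 + 2 + ... + 1497) = 10 × n(n+1)/2
= 10 × 1497×1498/2
= 10 × 1121253
= 11212530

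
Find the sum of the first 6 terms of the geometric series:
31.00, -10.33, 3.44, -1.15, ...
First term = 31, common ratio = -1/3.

Sₙ = a(1 - rⁿ) / (1 - r)
S_6 = 31(1 - (-1/3)^6) / (1 - (-1/3))
S_6 = 31(1 - (1/729)) / (4/3)
S_6 = 5642/243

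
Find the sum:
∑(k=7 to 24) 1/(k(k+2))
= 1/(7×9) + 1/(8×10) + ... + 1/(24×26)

Partial fractions: 1/(k(k+2)) = (1/2)[1/k - 1/(k+2)]
Telescoping leaves the first two and last two terms:
= (1/2)[1/7 + 1/8 - 1/25 - 1/26]
= 3447/36400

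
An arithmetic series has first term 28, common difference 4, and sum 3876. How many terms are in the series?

Using S = n/2 × [2a + (n-1)d]
3876 = n/2 × [2(28) + (n-1)(4)]
3876 = n/2 × [56 + 4n - 4]
7752 = n × [52 + 4n]
4n² + (52)n - 7752 = 0
Discriminant: Δ = (52)² - 4(4)(-7752) = 2704 + 124032 = 126736
√Δ = 356
n = [-(52) + √Δ] / (2·4) = (-52 + 356) / 8 = 304 / 8 = 38
(The negative root is discarded since n must be a positive integer.)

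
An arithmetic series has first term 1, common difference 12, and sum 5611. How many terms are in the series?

Using S = n/2 × [2a + (n-1)d]
5611 = n/2 × [2(1) + (n-1)(12)]
5611 = n/2 × [2 + 12n - 12]
11222 = n × [-10 + 12n]
12n² + (-10)n - 11222 = 0
Discriminant: Δ = (-10)² - 4(12)(-11222) = 100 + 538656 = 538756
√Δ = 734
n = [-(-10) + √Δ] / (2·12) = (10 + 734) / 24 = 744 / 24 = 31
(The negative root is discarded since n must be a positive integer.)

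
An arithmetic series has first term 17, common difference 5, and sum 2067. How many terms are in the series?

Using S = n/2 × [2a + (n-1)d]
2067 = n/2 × [2(17) + (n-1)(5)]
2067 = n/2 × [34 + 5n - 5]
4134 = n × [29 + 5n]
5n² + (29)n - 4134 = 0
Discriminant: Δ = (29)² - 4(5)(-4134) = 841 + 82680 = 83521
√Δ = 289
n = [-(29) + √Δ] / (2·5) = (-29 + 289) / 10 = 260 / 10 = 26
(The negative root is discarded since n must be a positive integer.)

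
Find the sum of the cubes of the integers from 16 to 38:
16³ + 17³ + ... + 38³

Use ∑_{k=1}^{n} k³ = [n(n+1)/2]², then subtract the first 15 terms.
∑_{k=1}^{38} k³ = [38×39/2]² = 741² = 549081
∑_{k=1}^{15} k³ = [15×16/2]² = 120² = 14400
∑_{k=16}^{38} k³ = 549081 - 14400 = 534681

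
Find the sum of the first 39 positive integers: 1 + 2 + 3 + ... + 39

Formula: ∑k = n(n+1)/2
= 39×40/2
= 1560/2
= 780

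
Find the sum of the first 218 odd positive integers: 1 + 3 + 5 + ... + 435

Sum of first n odd numbers = n²
= 218²
= 47524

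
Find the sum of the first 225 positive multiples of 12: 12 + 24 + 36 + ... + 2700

Factor out 12: = 12(1 + 2 + ... + 225) = 12 × n(n+1)/2
= 12 × 225×226/2
= 12 × 25425
= 305100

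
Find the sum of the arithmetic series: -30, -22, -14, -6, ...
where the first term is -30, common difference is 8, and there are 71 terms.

Sₙ = n/2 × (first + last)
Last term = a + (n-1)d = -30 + (71-1)×8 = 530
S_71 = 71/2 × (-30 + 530)
S_71 = 71/2 × 500 = 17750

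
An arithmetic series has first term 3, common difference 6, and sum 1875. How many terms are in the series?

Using S = n/2 × [2a + (n-1)d]
1875 = n/2 × [2(3) + (n-1)(6)]
1875 = n/2 × [6 + 6n - 6]
3750 = n × [0 + 6n]
6n² + (0)n - 3750 = 0
Discriminant: Δ = (0)² - 4(6)(-3750) = 0 + 90000 = 90000
√Δ = 300
n = [-(0) + √Δ] / (2·6) = (0 + 300) / 12 = 300 / 12 = 25
(The negative root is discarded since n must be a positive integer.)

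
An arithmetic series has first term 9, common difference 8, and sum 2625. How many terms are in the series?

Using S = n/2 × [2a + (n-1)d]
2625 = n/2 × [2(9) + (n-1)(8)]
2625 = n/2 × [18 + 8n - 8]
5250 = n × [10 + 8n]
8n² + (10)n - 5250 = 0
Discriminant: Δ = (10)² - 4(8)(-5250) = 100 + 168000 = 168100
√Δ = 410
n = [-(10) + √Δ] / (2·8) = (-10 + 410) / 16 = 400 / 16 = 25
(The negative root is discarded since n must be a positive integer.)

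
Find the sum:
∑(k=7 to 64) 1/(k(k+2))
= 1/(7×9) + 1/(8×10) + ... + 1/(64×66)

Partial fractions: 1/(k(k+2)) = (1/2)[1/k - 1/(k+2)]
Telescoping leaves the first two and last two terms:
= (1/2)[1/7 + 1/8 - 1/65 - 1/66]
= 28507/240240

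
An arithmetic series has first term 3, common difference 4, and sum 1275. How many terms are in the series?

Using S = n/2 × [2a + (n-1)d]
1275 = n/2 × [2(3) + (n-1)(4)]
1275 = n/2 × [6 + 4n - 4]
2550 = n × [2 + 4n]
4n² + (2)n - 2550 = 0
Discriminant: Δ = (2)² - 4(4)(-2550) = 4 + 40800 = 40804
√Δ = 202
n = [-(2) + √Δ] / (2·4) = (-2 + 202) / 8 = 200 / 8 = 25
(The negative root is discarded since n must be a positive integer.)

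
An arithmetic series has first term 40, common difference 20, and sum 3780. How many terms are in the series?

Using S = n/2 × [2a + (n-1)d]
3780 = n/2 × [2(40) + (n-1)(20)]
3780 = n/2 × [80 + 20n - 20]
7560 = n × [60 + 20n]
20n² + (60)n - 7560 = 0
Discriminant: Δ = (60)² - 4(20)(-7560) = 3600 + 604800 = 608400
√Δ = 780
n = [-(60) + √Δ] / (2·20) = (-60 + 780) / 40 = 720 / 40 = 18
(The negative root is discarded since n must be a positive integer.)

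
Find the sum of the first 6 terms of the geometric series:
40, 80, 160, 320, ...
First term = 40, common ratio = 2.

Sₙ = a(1 - rⁿ) / (1 - r)
S_6 = 40(1 - 2^6) / (1 - 2)
S_6 = 40(1 - 64) / (-1)
S_6 = 2520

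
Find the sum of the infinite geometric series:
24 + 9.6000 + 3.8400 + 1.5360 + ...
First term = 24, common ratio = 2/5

For |r| < 1, S = a / (1 - r)
S = 24 / (1 - (2/5))
S = 24 / (3/5)
S = 40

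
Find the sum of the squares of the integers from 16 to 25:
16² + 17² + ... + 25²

Use ∑_{k=1}^{n} k² = n(n+1)(2n+1)/6, then subtract the first 15 terms.
∑_{k=1}^{25} k² = 25×26×51/6 = 5525
∑_{k=1}^{15} k² = 15×16×31/6 = 1240
∑_{k=16}^{25} k² = 5525 - 1240 = 4285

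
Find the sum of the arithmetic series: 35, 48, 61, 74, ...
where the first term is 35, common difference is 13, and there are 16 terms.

Sₙ = n/2 × (first + last)
Last term = a + (n-1)d = 35 + (16-1)×13 = 230
S_16 = 16/2 × (35 + 230)
S_16 = 16/2 × 265 = 2120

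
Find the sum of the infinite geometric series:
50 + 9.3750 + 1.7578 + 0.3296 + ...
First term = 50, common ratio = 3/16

For |r| < 1, S = a / (1 - r)
S = 50 / (1 - (3/16))
S = 50 / (13/16)
S = 800/13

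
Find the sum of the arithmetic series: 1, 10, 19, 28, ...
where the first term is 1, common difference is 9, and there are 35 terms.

Sₙ = n/2 × (first + last)
Last term = a + (n-1)d = 1 + (35-1)×9 = 307
S_35 = 35/2 × (1 + 307)
S_35 = 35/2 × 308 = 5390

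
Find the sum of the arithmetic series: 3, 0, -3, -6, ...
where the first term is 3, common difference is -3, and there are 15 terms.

Sₙ = n/2 × (first + last)
Last term = a + (n-1)d = 3 + (15-1)×(-3) = -39
S_15 = 15/2 × (3 + (-39))
S_15 = 15/2 × (-36) = -270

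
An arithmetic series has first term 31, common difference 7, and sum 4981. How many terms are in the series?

Using S = n/2 × [2a + (n-1)d]
4981 = n/2 × [2(31) + (n-1)(7)]
4981 = n/2 × [62 + 7n - 7]
9962 = n × [55 + 7n]
7n² + (55)n - 9962 = 0
Discriminant: Δ = (55)² - 4(7)(-9962) = 3025 + 278936 = 281961
√Δ = 531
n = [-(55) + √Δ] / (2·7) = (-55 + 531) / 14 = 476 / 14 = 34
(The negative root is discarded since n must be a positive integer.)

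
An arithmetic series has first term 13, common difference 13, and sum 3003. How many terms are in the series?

Using S = n/2 × [2a + (n-1)d]
3003 = n/2 × [2(13) + (n-1)(13)]
3003 = n/2 × [26 + 13n - 13]
6006 = n × [13 + 13n]
13n² + (13)n - 6006 = 0
Discriminant: Δ = (13)² - 4(13)(-6006) = 169 + 312312 = 312481
√Δ = 559
n = [-(13) + √Δ] / (2·13) = (-13 + 559) / 26 = 546 / 26 = 21
(The negative root is discarded since n must be a positive integer.)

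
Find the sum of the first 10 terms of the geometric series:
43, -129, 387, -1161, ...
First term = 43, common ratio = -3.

Sₙ = a(1 - rⁿ) / (1 - r)
S_10 = 43(1 - (-3)^10) / (1 - (-3))
S_10 = 43(1 - 59049) / (4)
S_10 = -634766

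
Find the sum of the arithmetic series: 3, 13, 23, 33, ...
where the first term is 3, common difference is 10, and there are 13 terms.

Sₙ = n/2 × (first + last)
Last term = a + (n-1)d = 3 + (13-1)×10 = 123
S_13 = 13/2 × (3 + 123)
S_13 = 13/2 × 126 = 819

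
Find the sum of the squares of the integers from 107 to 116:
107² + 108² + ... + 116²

Use ∑_{k=1}^{n} k² = n(n+1)(2n+1)/6, then subtract the first 106 terms.
∑_{k=1}^{116} k² = 116×117×233/6 = 527046
∑_{k=1}^{106} k² = 106×107×213/6 = 402641
∑_{k=107}^{116} k² = 527046 - 402641 = 124405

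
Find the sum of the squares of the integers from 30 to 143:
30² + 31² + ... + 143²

Use ∑_{k=1}^{n} k² = n(n+1)(2n+1)/6, then subtract the first 29 terms.
∑_{k=1}^{143} k² = 143×144×287/6 = 984984
∑_{k=1}^{29} k² = 29×30×59/6 = 8555
∑_{k=30}^{143} k² = 984984 - 8555 = 976429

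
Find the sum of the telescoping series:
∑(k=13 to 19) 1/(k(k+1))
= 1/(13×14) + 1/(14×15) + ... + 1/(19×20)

Partial fractions: 1/(k(k+1)) = 1/k - 1/(k+1)
The series telescopes:
= (1/13 - 1/14) + (1/14 - 1/15) + ... + (1/19 - 1/20)
= 1/13 - 1/20
= 7/260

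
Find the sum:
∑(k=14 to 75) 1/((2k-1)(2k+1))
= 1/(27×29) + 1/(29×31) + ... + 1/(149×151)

Partial fractions: 1/((2k-1)(2k+1)) = (1/2)[1/(2k-1) - 1/(2k+1)]
The series telescopes:
= (1/2)[1/27 - 1/151]
= 62/4077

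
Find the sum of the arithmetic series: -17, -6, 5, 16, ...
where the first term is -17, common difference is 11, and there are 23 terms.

Sₙ = n/2 × (first + last)
Last term = a + (n-1)d = -17 + (23-1)×11 = 225
S_23 = 23/2 × (-17 + 225)
S_23 = 23/2 × 208 = 2392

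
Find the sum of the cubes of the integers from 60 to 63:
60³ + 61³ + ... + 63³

Use ∑_{k=1}^{n} k³ = [n(n+1)/2]², then subtract the first 59 terms.
∑_{k=1}^{63} k³ = [63×64/2]² = 2016² = 4064256
∑_{k=1}^{59} k³ = [59×60/2]² = 1770² = 3132900
∑_{k=60}^{63} k³ = 4064256 - 3132900 = 931356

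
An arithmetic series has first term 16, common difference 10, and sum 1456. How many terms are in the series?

Using S = n/2 × [2a + (n-1)d]
1456 = n/2 × [2(16) + (n-1)(10)]
1456 = n/2 × [32 + 10n - 10]
2912 = n × [22 + 10n]
10n² + (22)n - 2912 = 0
Discriminant: Δ = (22)² - 4(10)(-2912) = 484 + 116480 = 116964
√Δ = 342
n = [-(22) + √Δ] / (2·10) = (-22 + 342) / 20 = 320 / 20 = 16
(The negative root is discarded since n must be a positive integer.)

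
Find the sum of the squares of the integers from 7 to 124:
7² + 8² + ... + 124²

Use ∑_{k=1}^{n} k² = n(n+1)(2n+1)/6, then subtract the first 6 terms.
∑_{k=1}^{124} k² = 124×125×249/6 = 643250
∑_{k=1}^{6} k² = 6×7×13/6 = 91
∑_{k=7}^{124} k² = 643250 - 91 = 643159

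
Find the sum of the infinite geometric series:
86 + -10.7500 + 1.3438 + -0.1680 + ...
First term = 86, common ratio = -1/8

For |r| < 1, S = a / (1 - r)
S = 86 / (1 - (-1/8))
S = 86 / (9/8)
S = 688/9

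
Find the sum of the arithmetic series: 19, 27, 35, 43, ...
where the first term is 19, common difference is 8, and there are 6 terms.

Sₙ = n/2 × (first + last)
Last term = a + (n-1)d = 19 + (6-1)×8 = 59
S_6 = 6/2 × (19 + 59)
S_6 = 6/2 × 78 = 234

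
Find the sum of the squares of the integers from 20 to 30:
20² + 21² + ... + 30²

Use ∑_{k=1}^{n} k² = n(n+1)(2n+1)/6, then subtract the first 19 terms.
∑_{k=1}^{30} k² = 30×31×61/6 = 9455
∑_{k=1}^{19} k² = 19×20×39/6 = 2470
∑_{k=20}^{30} k² = 9455 - 2470 = 6985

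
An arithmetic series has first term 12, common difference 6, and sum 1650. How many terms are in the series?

Using S = n/2 × [2a + (n-1)d]
1650 = n/2 × [2(12) + (n-1)(6)]
1650 = n/2 × [24 + 6n - 6]
3300 = n × [18 + 6n]
6n² + (18)n - 3300 = 0
Discriminant: Δ = (18)² - 4(6)(-3300) = 324 + 79200 = 79524
√Δ = 282
n = [-(18) + √Δ] / (2·6) = (-18 + 282) / 12 = 264 / 12 = 22
(The negative root is discarded since n must be a positive integer.)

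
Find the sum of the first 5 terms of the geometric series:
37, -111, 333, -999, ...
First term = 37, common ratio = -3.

Sₙ = a(1 - rⁿ) / (1 - r)
S_5 = 37(1 - (-3)^5) / (1 - (-3))
S_5 = 37(1 - (-243)) / (4)
S_5 = 2257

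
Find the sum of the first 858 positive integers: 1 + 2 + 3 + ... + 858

Formula: ∑k = n(n+1)/2
= 858×859/2
= 737022/2
= 368511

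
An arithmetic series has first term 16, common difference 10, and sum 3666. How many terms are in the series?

Using S = n/2 × [2a + (n-1)d]
3666 = n/2 × [2(16) + (n-1)(10)]
3666 = n/2 × [32 + 10n - 10]
7332 = n × [22 + 10n]
10n² + (22)n - 7332 = 0
Discriminant: Δ = (22)² - 4(10)(-7332) = 484 + 293280 = 293764
√Δ = 542
n = [-(22) + √Δ] / (2·10) = (-22 + 542) / 20 = 520 / 20 = 26
(The negative root is discarded since n must be a positive integer.)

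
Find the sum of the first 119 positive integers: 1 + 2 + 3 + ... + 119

Formula: ∑k = n(n+1)/2
= 119×120/2
= 14280/2
= 7140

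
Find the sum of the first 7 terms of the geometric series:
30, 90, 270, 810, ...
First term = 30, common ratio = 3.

Sₙ = a(1 - rⁿ) / (1 - r)
S_7 = 30(1 - 3^7) / (1 - 3)
S_7 = 30(1 - 2187) / (-2)
S_7 = 32790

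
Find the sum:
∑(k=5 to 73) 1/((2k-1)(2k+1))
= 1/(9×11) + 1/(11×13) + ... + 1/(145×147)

Partial fractions: 1/((2k-1)(2k+1)) = (1/2)[1/(2k-1) - 1/(2k+1)]
The series telescopes:
= (1/2)[1/9 - 1/147]
= 23/441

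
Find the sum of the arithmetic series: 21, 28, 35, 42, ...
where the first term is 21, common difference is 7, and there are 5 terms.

Sₙ = n/2 × (first + last)
Last term = a + (n-1)d = 21 + (5-1)×7 = 49
S_5 = 5/2 × (21 + 49)
S_5 = 5/2 × 70 = 175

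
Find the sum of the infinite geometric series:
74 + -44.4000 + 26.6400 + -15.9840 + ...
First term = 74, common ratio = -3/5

For |r| < 1, S = a / (1 - r)
S = 74 / (1 - (-3/5))
S = 74 / (8/5)
S = 185/4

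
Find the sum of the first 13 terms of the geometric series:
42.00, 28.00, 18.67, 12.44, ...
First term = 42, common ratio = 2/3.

Sₙ = a(1 - rⁿ) / (1 - r)
S_13 = 42(1 - (2/3)^13) / (1 - (2/3))
S_13 = 42(1 - (8192/1594323)) / (1/3)
S_13 = 22205834/177147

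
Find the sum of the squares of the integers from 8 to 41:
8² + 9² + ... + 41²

Use ∑_{k=1}^{n} k² = n(n+1)(2n+1)/6, then subtract the first 7 terms.
∑_{k=1}^{41} k² = 41×42×83/6 = 23821
∑_{k=1}^{7} k² = 7×8×15/6 = 140
∑_{k=8}^{41} k² = 23821 - 140 = 23681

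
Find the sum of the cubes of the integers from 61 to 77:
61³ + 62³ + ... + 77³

Use ∑_{k=1}^{n} k³ = [n(n+1)/2]², then subtract the first 60 terms.
∑_{k=1}^{77} k³ = [77×78/2]² = 3003² = 9018009
∑_{k=1}^{60} k³ = [60×61/2]² = 1830² = 3348900
∑_{k=61}^{77} k³ = 9018009 - 3348900 = 5669109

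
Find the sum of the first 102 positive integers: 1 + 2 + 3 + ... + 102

Formula: ∑k = n(n+1)/2
= 102×103/2
= 10506/2
= 5253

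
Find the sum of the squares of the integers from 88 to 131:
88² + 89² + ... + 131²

Use ∑_{k=1}^{n} k² = n(n+1)(2n+1)/6, then subtract the first 87 terms.
∑_{k=1}^{131} k² = 131×132×263/6 = 757966
∑_{k=1}^{87} k² = 87×88×175/6 = 223300
∑_{k=88}^{131} k² = 757966 - 223300 = 534666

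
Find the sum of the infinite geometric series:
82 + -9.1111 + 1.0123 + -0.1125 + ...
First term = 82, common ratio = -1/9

For |r| < 1, S = a / (1 - r)
S = 82 / (1 - (-1/9))
S = 82 / (10/9)
S = 369/5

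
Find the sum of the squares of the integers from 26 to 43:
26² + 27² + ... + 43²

Use ∑_{k=1}^{n} k² = n(n+1)(2n+1)/6, then subtract the first 25 terms.
∑_{k=1}^{43} k² = 43×44×87/6 = 27434
∑_{k=1}^{25} k² = 25×26×51/6 = 5525
∑_{k=26}^{43} k² = 27434 - 5525 = 21909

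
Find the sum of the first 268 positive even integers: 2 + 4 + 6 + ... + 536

Sum of first n even numbers = n(n+1)
= 268×269
= 72092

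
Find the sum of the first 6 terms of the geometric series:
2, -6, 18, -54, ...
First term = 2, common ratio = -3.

Sₙ = a(1 - rⁿ) / (1 - r)
S_6 = 2(1 - (-3)^6) / (1 - (-3))
S_6 = 2(1 - 729) / (4)
S_6 = -364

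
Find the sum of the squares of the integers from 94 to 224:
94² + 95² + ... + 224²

Use ∑_{k=1}^{n} k² = n(n+1)(2n+1)/6, then subtract the first 93 terms.
∑_{k=1}^{224} k² = 224×225×449/6 = 3771600
∑_{k=1}^{93} k² = 93×94×187/6 = 272459
∑_{k=94}^{224} k² = 3771600 - 272459 = 3499141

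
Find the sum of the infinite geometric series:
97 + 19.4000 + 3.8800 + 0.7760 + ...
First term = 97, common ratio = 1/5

For |r| < 1, S = a / (1 - r)
S = 97 / (1 - (1/5))
S = 97 / (4/5)
S = 485/4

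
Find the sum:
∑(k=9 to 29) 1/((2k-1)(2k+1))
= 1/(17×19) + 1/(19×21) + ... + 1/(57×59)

Partial fractions: 1/((2k-1)(2k+1)) = (1/2)[1/(2k-1) - 1/(2k+1)]
The series telescopes:
= (1/2)[1/17 - 1/59]
= 21/1003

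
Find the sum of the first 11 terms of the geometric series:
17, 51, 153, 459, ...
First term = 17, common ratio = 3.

Sₙ = a(1 - rⁿ) / (1 - r)
S_11 = 17(1 - 3^11) / (1 - 3)
S_11 = 17(1 - 177147) / (-2)
S_11 = 1505741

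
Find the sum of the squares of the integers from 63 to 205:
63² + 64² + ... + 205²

Use ∑_{k=1}^{n} k² = n(n+1)(2n+1)/6, then subtract the first 62 terms.
∑_{k=1}^{205} k² = 205×206×411/6 = 2892755
∑_{k=1}^{62} k² = 62×63×125/6 = 81375
∑_{k=63}^{205} k² = 2892755 - 81375 = 2811380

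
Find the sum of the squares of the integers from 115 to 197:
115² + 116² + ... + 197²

Use ∑_{k=1}^{n} k² = n(n+1)(2n+1)/6, then subtract the first 114 terms.
∑_{k=1}^{197} k² = 197×198×395/6 = 2567895
∑_{k=1}^{114} k² = 114×115×229/6 = 500365
∑_{k=115}^{197} k² = 2567895 - 500365 = 2067530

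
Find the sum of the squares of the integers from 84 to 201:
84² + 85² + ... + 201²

Use ∑_{k=1}^{n} k² = n(n+1)(2n+1)/6, then subtract the first 83 terms.
∑_{k=1}^{201} k² = 201×202×403/6 = 2727101
∑_{k=1}^{83} k² = 83×84×167/6 = 194054
∑_{k=84}^{201} k² = 2727101 - 194054 = 2533047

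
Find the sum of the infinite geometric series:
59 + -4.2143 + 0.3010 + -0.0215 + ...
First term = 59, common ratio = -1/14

For |r| < 1, S = a / (1 - r)
S = 59 / (1 - (-1/14))
S = 59 / (15/14)
S = 826/15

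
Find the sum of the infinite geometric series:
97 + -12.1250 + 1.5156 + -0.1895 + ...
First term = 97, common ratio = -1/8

For |r| < 1, S = a / (1 - r)
S = 97 / (1 - (-1/8))
S = 97 / (9/8)
S = 776/9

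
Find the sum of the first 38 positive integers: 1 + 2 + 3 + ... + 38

Formula: ∑k = n(n+1)/2
= 38×39/2
= 1482/2
= 741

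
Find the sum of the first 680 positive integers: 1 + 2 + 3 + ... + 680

Formula: ∑k = n(n+1)/2
= 680×681/2
= 463080/2
= 231540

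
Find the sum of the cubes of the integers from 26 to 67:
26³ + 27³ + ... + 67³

Use ∑_{k=1}^{n} k³ = [n(n+1)/2]², then subtract the first 25 terms.
∑_{k=1}^{67} k³ = [67×68/2]² = 2278² = 5189284
∑_{k=1}^{25} k³ = [25×26/2]² = 325² = 105625
∑_{k=26}^{67} k³ = 5189284 - 105625 = 5083659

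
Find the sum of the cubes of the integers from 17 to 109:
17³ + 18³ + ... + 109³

Use ∑_{k=1}^{n} k³ = [n(n+1)/2]², then subtract the first 16 terms.
∑_{k=1}^{109} k³ = [109×110/2]² = 5995² = 35940025
∑_{k=1}^{16} k³ = [16×17/2]² = 136² = 18496
∑_{k=17}^{109} k³ = 35940025 - 18496 = 35921529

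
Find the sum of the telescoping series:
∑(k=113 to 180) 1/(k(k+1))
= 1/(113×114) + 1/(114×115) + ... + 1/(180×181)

Partial fractions: 1/(k(k+1)) = 1/k - 1/(k+1)
The series telescopes:
= (1/113 - 1/114) + (1/114 - 1/115) + ... + (1/180 - 1/181)
= 1/113 - 1/181
= 68/20453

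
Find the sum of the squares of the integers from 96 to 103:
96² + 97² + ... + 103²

Use ∑_{k=1}^{n} k² = n(n+1)(2n+1)/6, then subtract the first 95 terms.
∑_{k=1}^{103} k² = 103×104×207/6 = 369564
∑_{k=1}^{95} k² = 95×96×191/6 = 290320
∑_{k=96}^{103} k² = 369564 - 290320 = 79244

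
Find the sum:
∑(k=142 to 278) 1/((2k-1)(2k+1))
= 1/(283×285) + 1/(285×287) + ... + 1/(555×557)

Partial fractions: 1/((2k-1)(2k+1)) = (1/2)[1/(2k-1) - 1/(2k+1)]
The series telescopes:
= (1/2)[1/283 - 1/557]
= 137/157631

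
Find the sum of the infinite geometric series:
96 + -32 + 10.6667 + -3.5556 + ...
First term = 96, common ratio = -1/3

For |r| < 1, S = a / (1 - r)
S = 96 / (1 - (-1/3))
S = 96 / (4/3)
S = 72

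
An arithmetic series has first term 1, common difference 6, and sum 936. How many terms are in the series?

Using S = n/2 × [2a + (n-1)d]
936 = n/2 × [2(1) + (n-1)(6)]
936 = n/2 × [2 + 6n - 6]
1872 = n × [-4 + 6n]
6n² + (-4)n - 1872 = 0
Discriminant: Δ = (-4)² - 4(6)(-1872) = 16 + 44928 = 44944
√Δ = 212
n = [-(-4) + √Δ] / (2·6) = (4 + 212) / 12 = 216 / 12 = 18
(The negative root is discarded since n must be a positive integer.)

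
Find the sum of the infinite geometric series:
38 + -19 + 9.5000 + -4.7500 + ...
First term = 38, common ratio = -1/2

For |r| < 1, S = a / (1 - r)
S = 38 / (1 - (-1/2))
S = 38 / (3/2)
S = 76/3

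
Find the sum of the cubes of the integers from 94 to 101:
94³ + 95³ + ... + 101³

Use ∑_{k=1}^{n} k³ = [n(n+1)/2]², then subtract the first 93 terms.
∑_{k=1}^{101} k³ = [101×102/2]² = 5151² = 26532801
∑_{k=1}^{93} k³ = [93×94/2]² = 4371² = 19105641
∑_{k=94}^{101} k³ = 26532801 - 19105641 = 7427160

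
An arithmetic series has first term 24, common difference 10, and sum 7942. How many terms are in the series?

Using S = n/2 × [2a + (n-1)d]
7942 = n/2 × [2(24) + (n-1)(10)]
7942 = n/2 × [48 + 10n - 10]
15884 = n × [38 + 10n]
10n² + (38)n - 15884 = 0
Discriminant: Δ = (38)² - 4(10)(-15884) = 1444 + 635360 = 636804
√Δ = 798
n = [-(38) + √Δ] / (2·10) = (-38 + 798) / 20 = 760 / 20 = 38
(The negative root is discarded since n must be a positive integer.)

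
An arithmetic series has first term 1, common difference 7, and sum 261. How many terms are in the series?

Using S = n/2 × [2a + (n-1)d]
261 = n/2 × [2(1) + (n-1)(7)]
261 = n/2 × [2 + 7n - 7]
522 = n × [-5 + 7n]
7n² + (-5)n - 522 = 0
Discriminant: Δ = (-5)² - 4(7)(-522) = 25 + 14616 = 14641
√Δ = 121
n = [-(-5) + √Δ] / (2·7) = (5 + 121) / 14 = 126 / 14 = 9
(The negative root is discarded since n must be a positive integer.)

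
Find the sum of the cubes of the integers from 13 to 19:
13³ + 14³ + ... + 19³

Use ∑_{k=1}^{n} k³ = [n(n+1)/2]², then subtract the first 12 terms.
∑_{k=1}^{19} k³ = [19×20/2]² = 190² = 36100
∑_{k=1}^{12} k³ = [12×13/2]² = 78² = 6084
∑_{k=13}^{19} k³ = 36100 - 6084 = 30016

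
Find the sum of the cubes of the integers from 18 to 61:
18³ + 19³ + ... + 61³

Use ∑_{k=1}^{n} k³ = [n(n+1)/2]², then subtract the first 17 terms.
∑_{k=1}^{61} k³ = [61×62/2]² = 1891² = 3575881
∑_{k=1}^{17} k³ = [17×18/2]² = 153² = 23409
∑_{k=18}^{61} k³ = 3575881 - 23409 = 3552472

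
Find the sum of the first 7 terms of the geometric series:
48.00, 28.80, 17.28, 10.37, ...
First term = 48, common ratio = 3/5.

Sₙ = a(1 - rⁿ) / (1 - r)
S_7 = 48(1 - (3/5)^7) / (1 - (3/5))
S_7 = 48(1 - (2187/78125)) / (2/5)
S_7 = 1822512/15625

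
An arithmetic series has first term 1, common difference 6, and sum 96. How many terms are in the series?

Using S = n/2 × [2a + (n-1)d]
96 = n/2 × [2(1) + (n-1)(6)]
96 = n/2 × [2 + 6n - 6]
192 = n × [-4 + 6n]
6n² + (-4)n - 192 = 0
Discriminant: Δ = (-4)² - 4(6)(-192) = 16 + 4608 = 4624
√Δ = 68
n = [-(-4) + √Δ] / (2·6) = (4 + 68) / 12 = 72 / 12 = 6
(The negative root is discarded since n must be a positive integer.)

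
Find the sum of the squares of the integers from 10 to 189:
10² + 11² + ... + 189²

Use ∑_{k=1}^{n} k² = n(n+1)(2n+1)/6, then subtract the first 9 terms.
∑_{k=1}^{189} k² = 189×190×379/6 = 2268315
∑_{k=1}^{9} k² = 9×10×19/6 = 285
∑_{k=10}^{189} k² = 2268315 - 285 = 2268030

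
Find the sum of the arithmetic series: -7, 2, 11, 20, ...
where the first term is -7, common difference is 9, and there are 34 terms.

Sₙ = n/2 × (first + last)
Last term = a + (n-1)d = -7 + (34-1)×9 = 290
S_34 = 34/2 × (-7 + 290)
S_34 = 34/2 × 283 = 4811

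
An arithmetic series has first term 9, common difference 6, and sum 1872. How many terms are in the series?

Using S = n/2 × [2a + (n-1)d]
1872 = n/2 × [2(9) + (n-1)(6)]
1872 = n/2 × [18 + 6n - 6]
3744 = n × [12 + 6n]
6n² + (12)n - 3744 = 0
Discriminant: Δ = (12)² - 4(6)(-3744) = 144 + 89856 = 90000
√Δ = 300
n = [-(12) + √Δ] / (2·6) = (-12 + 300) / 12 = 288 / 12 = 24
(The negative root is discarded since n must be a positive integer.)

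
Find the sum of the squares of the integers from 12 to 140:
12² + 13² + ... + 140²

Use ∑_{k=1}^{n} k² = n(n+1)(2n+1)/6, then subtract the first 11 terms.
∑_{k=1}^{140} k² = 140×141×281/6 = 924490
∑_{k=1}^{11} k² = 11×12×23/6 = 506
∑_{k=12}^{140} k² = 924490 - 506 = 923984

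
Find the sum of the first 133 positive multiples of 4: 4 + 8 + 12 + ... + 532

Factor out 4: = 4(1 + 2 + ... + 133) = 4 × n(n+1)/2
= 4 × 133×134/2
= 4 × 8911
= 35644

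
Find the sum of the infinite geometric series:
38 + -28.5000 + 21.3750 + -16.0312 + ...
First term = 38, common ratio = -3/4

For |r| < 1, S = a / (1 - r)
S = 38 / (1 - (-3/4))
S = 38 / (7/4)
S = 152/7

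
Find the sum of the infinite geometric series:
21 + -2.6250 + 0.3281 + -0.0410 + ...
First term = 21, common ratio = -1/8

For |r| < 1, S = a / (1 - r)
S = 21 / (1 - (-1/8))
S = 21 / (9/8)
S = 56/3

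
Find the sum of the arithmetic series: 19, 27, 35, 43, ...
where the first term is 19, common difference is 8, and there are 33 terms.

Sₙ = n/2 × (first + last)
Last term = a + (n-1)d = 19 + (33-1)×8 = 275
S_33 = 33/2 × (19 + 275)
S_33 = 33/2 × 294 = 4851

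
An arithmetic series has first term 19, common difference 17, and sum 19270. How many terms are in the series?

Using S = n/2 × [2a + (n-1)d]
19270 = n/2 × [2(19) + (n-1)(17)]
19270 = n/2 × [38 + 17n - 17]
38540 = n × [21 + 17n]
17n² + (21)n - 38540 = 0
Discriminant: Δ = (21)² - 4(17)(-38540) = 441 + 2620720 = 2621161
√Δ = 1619
n = [-(21) + √Δ] / (2·17) = (-21 + 1619) / 34 = 1598 / 34 = 47
(The negative root is discarded since n must be a positive integer.)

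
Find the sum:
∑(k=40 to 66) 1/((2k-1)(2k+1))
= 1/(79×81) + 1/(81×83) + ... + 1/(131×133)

Partial fractions: 1/((2k-1)(2k+1)) = (1/2)[1/(2k-1) - 1/(2k+1)]
The series telescopes:
= (1/2)[1/79 - 1/133]
= 27/10507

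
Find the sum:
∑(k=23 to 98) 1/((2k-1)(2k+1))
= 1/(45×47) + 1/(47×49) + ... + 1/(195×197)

Partial fractions: 1/((2k-1)(2k+1)) = (1/2)[1/(2k-1) - 1/(2k+1)]
The series telescopes:
= (1/2)[1/45 - 1/197]
= 76/8865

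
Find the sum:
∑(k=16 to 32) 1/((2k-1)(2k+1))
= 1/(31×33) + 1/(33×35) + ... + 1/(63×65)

Partial fractions: 1/((2k-1)(2k+1)) = (1/2)[1/(2k-1) - 1/(2k+1)]
The series telescopes:
= (1/2)[1/31 - 1/65]
= 17/2015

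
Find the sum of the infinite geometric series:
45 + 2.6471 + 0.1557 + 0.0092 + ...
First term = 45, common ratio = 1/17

For |r| < 1, S = a / (1 - r)
S = 45 / (1 - (1/17))
S = 45 / (16/17)
S = 765/16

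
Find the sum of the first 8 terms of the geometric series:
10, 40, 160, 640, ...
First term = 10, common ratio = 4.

Sₙ = a(1 - rⁿ) / (1 - r)
S_8 = 10(1 - 4^8) / (1 - 4)
S_8 = 10(1 - 65536) / (-3)
S_8 = 218450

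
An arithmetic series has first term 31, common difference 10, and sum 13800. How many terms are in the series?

Using S = n/2 × [2a + (n-1)d]
13800 = n/2 × [2(31) + (n-1)(10)]
13800 = n/2 × [62 + 10n - 10]
27600 = n × [52 + 10n]
10n² + (52)n - 27600 = 0
Discriminant: Δ = (52)² - 4(10)(-27600) = 2704 + 1104000 = 1106704
√Δ = 1052
n = [-(52) + √Δ] / (2·10) = (-52 + 1052) / 20 = 1000 / 20 = 50
(The negative root is discarded since n must be a positive integer.)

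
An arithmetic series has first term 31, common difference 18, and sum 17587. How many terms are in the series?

Using S = n/2 × [2a + (n-1)d]
17587 = n/2 × [2(31) + (n-1)(18)]
17587 = n/2 × [62 + 18n - 18]
35174 = n × [44 + 18n]
18n² + (44)n - 35174 = 0
Discriminant: Δ = (44)² - 4(18)(-35174) = 1936 + 2532528 = 2534464
√Δ = 1592
n = [-(44) + √Δ] / (2·18) = (-44 + 1592) / 36 = 1548 / 36 = 43
(The negative root is discarded since n must be a positive integer.)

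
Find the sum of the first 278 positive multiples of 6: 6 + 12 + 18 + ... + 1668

Factor out 6: = 6(1 + 2 + ... + 278) = 6 × n(n+1)/2
= 6 × 278×279/2
= 6 × 38781
= 232686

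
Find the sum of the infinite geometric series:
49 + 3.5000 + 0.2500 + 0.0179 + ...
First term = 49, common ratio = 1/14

For |r| < 1, S = a / (1 - r)
S = 49 / (1 - (1/14))
S = 49 / (13/14)
S = 686/13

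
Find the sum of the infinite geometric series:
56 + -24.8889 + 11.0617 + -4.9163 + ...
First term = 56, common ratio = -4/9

For |r| < 1, S = a / (1 - r)
S = 56 / (1 - (-4/9))
S = 56 / (13/9)
S = 504/13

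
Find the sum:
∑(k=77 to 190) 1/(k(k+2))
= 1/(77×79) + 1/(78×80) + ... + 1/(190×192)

Partial fractions: 1/(k(k+2)) = (1/2)[1/k - 1/(k+2)]
Telescoping leaves the first two and last two terms:
= (1/2)[1/77 + 1/78 - 1/191 - 1/192]
= 563977/73417344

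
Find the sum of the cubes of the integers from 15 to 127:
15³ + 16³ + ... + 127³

Use ∑_{k=1}^{n} k³ = [n(n+1)/2]², then subtract the first 14 terms.
∑_{k=1}^{127} k³ = [127×128/2]² = 8128² = 66064384
∑_{k=1}^{14} k³ = [14×15/2]² = 105² = 11025
∑_{k=15}^{127} k³ = 66064384 - 11025 = 66053359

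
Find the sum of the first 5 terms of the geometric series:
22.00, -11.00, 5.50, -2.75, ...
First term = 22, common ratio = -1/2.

Sₙ = a(1 - rⁿ) / (1 - r)
S_5 = 22(1 - (-1/2)^5) / (1 - (-1/2))
S_5 = 22(1 - (-1/32)) / (3/2)
S_5 = 121/8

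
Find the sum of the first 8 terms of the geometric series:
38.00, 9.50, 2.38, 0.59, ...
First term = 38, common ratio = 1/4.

Sₙ = a(1 - rⁿ) / (1 - r)
S_8 = 38(1 - (1/4)^8) / (1 - (1/4))
S_8 = 38(1 - (1/65536)) / (3/4)
S_8 = 415055/8192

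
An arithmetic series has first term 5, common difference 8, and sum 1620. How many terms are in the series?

Using S = n/2 × [2a + (n-1)d]
1620 = n/2 × [2(5) + (n-1)(8)]
1620 = n/2 × [10 + 8n - 8]
3240 = n × [2 + 8n]
8n² + (2)n - 3240 = 0
Discriminant: Δ = (2)² - 4(8)(-3240) = 4 + 103680 = 103684
√Δ = 322
n = [-(2) + √Δ] / (2·8) = (-2 + 322) / 16 = 320 / 16 = 20
(The negative root is discarded since n must be a positive integer.)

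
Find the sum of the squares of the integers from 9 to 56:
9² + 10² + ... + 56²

Use ∑_{k=1}^{n} k² = n(n+1)(2n+1)/6, then subtract the first 8 terms.
∑_{k=1}^{56} k² = 56×57×113/6 = 60116
∑_{k=1}^{8} k² = 8×9×17/6 = 204
∑_{k=9}^{56} k² = 60116 - 204 = 59912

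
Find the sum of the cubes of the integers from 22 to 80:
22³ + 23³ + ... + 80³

Use ∑_{k=1}^{n} k³ = [n(n+1)/2]², then subtract the first 21 terms.
∑_{k=1}^{80} k³ = [80×81/2]² = 3240² = 10497600
∑_{k=1}^{21} k³ = [21×22/2]² = 231² = 53361
∑_{k=22}^{80} k³ = 10497600 - 53361 = 10444239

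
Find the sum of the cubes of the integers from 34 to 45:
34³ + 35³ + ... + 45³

Use ∑_{k=1}^{n} k³ = [n(n+1)/2]², then subtract the first 33 terms.
∑_{k=1}^{45} k³ = [45×46/2]² = 1035² = 1071225
∑_{k=1}^{33} k³ = [33×34/2]² = 561² = 314721
∑_{k=34}^{45} k³ = 1071225 - 314721 = 756504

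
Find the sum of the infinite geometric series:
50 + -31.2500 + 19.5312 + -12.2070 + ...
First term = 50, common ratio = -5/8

For |r| < 1, S = a / (1 - r)
S = 50 / (1 - (-5/8))
S = 50 / (13/8)
S = 400/13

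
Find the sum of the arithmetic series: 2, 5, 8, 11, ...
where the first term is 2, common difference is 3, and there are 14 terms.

Sₙ = n/2 × (first + last)
Last term = a + (n-1)d = 2 + (14-1)×3 = 41
S_14 = 14/2 × (2 + 41)
S_14 = 14/2 × 43 = 301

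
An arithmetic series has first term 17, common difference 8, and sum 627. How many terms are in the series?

Using S = n/2 × [2a + (n-1)d]
627 = n/2 × [2(17) + (n-1)(8)]
627 = n/2 × [34 + 8n - 8]
1254 = n × [26 + 8n]
8n² + (26)n - 1254 = 0
Discriminant: Δ = (26)² - 4(8)(-1254) = 676 + 40128 = 40804
√Δ = 202
n = [-(26) + √Δ] / (2·8) = (-26 + 202) / 16 = 176 / 16 = 11
(The negative root is discarded since n must be a positive integer.)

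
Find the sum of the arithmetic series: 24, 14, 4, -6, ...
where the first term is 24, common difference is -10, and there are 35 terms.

Sₙ = n/2 × (first + last)
Last term = a + (n-1)d = 24 + (35-1)×(-10) = -316
S_35 = 35/2 × (24 + (-316))
S_35 = 35/2 × (-292) = -5110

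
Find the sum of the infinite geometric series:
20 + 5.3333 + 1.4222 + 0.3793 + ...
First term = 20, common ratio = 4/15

For |r| < 1, S = a / (1 - r)
S = 20 / (1 - (4/15))
S = 20 / (11/15)
S = 300/11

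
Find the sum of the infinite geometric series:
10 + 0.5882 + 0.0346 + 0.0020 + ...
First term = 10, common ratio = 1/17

For |r| < 1, S = a / (1 - r)
S = 10 / (1 - (1/17))
S = 10 / (16/17)
S = 85/8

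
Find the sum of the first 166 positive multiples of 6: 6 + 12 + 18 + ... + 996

Factor out 6: = 6(1 + 2 + ... + 166) = 6 × n(n+1)/2
= 6 × 166×167/2
= 6 × 13861
= 83166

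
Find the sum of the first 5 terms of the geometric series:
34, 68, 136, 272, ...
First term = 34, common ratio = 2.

Sₙ = a(1 - rⁿ) / (1 - r)
S_5 = 34(1 - 2^5) / (1 - 2)
S_5 = 34(1 - 32) / (-1)
S_5 = 1054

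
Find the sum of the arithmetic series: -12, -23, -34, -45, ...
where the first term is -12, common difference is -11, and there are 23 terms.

Sₙ = n/2 × (first + last)
Last term = a + (n-1)d = -12 + (23-1)×(-11) = -254
S_23 = 23/2 × (-12 + (-254))
S_23 = 23/2 × (-266) = -3059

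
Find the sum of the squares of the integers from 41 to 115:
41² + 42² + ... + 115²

Use ∑_{k=1}^{n} k² = n(n+1)(2n+1)/6, then subtract the first 40 terms.
∑_{k=1}^{115} k² = 115×116×231/6 = 513590
∑_{k=1}^{40} k² = 40×41×81/6 = 22140
∑_{k=41}^{115} k² = 513590 - 22140 = 491450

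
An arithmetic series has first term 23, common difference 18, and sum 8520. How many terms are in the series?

Using S = n/2 × [2a + (n-1)d]
8520 = n/2 × [2(23) + (n-1)(18)]
8520 = n/2 × [46 + 18n - 18]
17040 = n × [28 + 18n]
18n² + (28)n - 17040 = 0
Discriminant: Δ = (28)² - 4(18)(-17040) = 784 + 1226880 = 1227664
√Δ = 1108
n = [-(28) + √Δ] / (2·18) = (-28 + 1108) / 36 = 1080 / 36 = 30
(The negative root is discarded since n must be a positive integer.)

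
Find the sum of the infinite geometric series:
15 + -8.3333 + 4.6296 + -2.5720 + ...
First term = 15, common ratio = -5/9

For |r| < 1, S = a / (1 - r)
S = 15 / (1 - (-5/9))
S = 15 / (14/9)
S = 135/14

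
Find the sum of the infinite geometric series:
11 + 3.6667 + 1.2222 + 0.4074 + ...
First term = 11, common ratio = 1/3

For |r| < 1, S = a / (1 - r)
S = 11 / (1 - (1/3))
S = 11 / (2/3)
S = 33/2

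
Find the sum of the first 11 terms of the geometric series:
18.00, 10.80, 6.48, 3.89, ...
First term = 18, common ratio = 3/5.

Sₙ = a(1 - rⁿ) / (1 - r)
S_11 = 18(1 - (3/5)^11) / (1 - (3/5))
S_11 = 18(1 - (177147/48828125)) / (2/5)
S_11 = 437858802/9765625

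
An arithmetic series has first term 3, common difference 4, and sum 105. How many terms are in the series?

Using S = n/2 × [2a + (n-1)d]
105 = n/2 × [2(3) + (n-1)(4)]
105 = n/2 × [6 + 4n - 4]
210 = n × [2 + 4n]
4n² + (2)n - 210 = 0
Discriminant: Δ = (2)² - 4(4)(-210) = 4 + 3360 = 3364
√Δ = 58
n = [-(2) + √Δ] / (2·4) = (-2 + 58) / 8 = 56 / 8 = 7
(The negative root is discarded since n must be a positive integer.)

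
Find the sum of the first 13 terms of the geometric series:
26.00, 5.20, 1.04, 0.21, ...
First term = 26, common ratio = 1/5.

Sₙ = a(1 - rⁿ) / (1 - r)
S_13 = 26(1 - (1/5)^13) / (1 - (1/5))
S_13 = 26(1 - (1/1220703125)) / (4/5)
S_13 = 7934570306/244140625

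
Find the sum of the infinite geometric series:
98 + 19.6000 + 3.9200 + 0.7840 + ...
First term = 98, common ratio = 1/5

For |r| < 1, S = a / (1 - r)
S = 98 / (1 - (1/5))
S = 98 / (4/5)
S = 245/2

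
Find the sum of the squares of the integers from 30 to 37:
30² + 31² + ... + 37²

Use ∑_{k=1}^{n} k² = n(n+1)(2n+1)/6, then subtract the first 29 terms.
∑_{k=1}^{37} k² = 37×38×75/6 = 17575
∑_{k=1}^{29} k² = 29×30×59/6 = 8555
∑_{k=30}^{37} k² = 17575 - 8555 = 9020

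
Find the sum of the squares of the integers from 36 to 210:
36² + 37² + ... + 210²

Use ∑_{k=1}^{n} k² = n(n+1)(2n+1)/6, then subtract the first 35 terms.
∑_{k=1}^{210} k² = 210×211×421/6 = 3109085
∑_{k=1}^{35} k² = 35×36×71/6 = 14910
∑_{k=36}^{210} k² = 3109085 - 14910 = 3094175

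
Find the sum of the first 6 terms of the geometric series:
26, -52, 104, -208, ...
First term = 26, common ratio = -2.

Sₙ = a(1 - rⁿ) / (1 - r)
S_6 = 26(1 - (-2)^6) / (1 - (-2))
S_6 = 26(1 - 64) / (3)
S_6 = -546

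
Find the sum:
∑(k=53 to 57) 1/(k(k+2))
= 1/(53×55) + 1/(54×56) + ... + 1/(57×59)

Partial fractions: 1/(k(k+2)) = (1/2)[1/k - 1/(k+2)]
Telescoping leaves the first two and last two terms:
= (1/2)[1/53 + 1/54 - 1/58 - 1/59]
= 7825/4896882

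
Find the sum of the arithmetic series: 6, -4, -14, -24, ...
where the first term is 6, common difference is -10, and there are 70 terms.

Sₙ = n/2 × (first + last)
Last term = a + (n-1)d = 6 + (70-1)×(-10) = -684
S_70 = 70/2 × (6 + (-684))
S_70 = 70/2 × (-678) = -23730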